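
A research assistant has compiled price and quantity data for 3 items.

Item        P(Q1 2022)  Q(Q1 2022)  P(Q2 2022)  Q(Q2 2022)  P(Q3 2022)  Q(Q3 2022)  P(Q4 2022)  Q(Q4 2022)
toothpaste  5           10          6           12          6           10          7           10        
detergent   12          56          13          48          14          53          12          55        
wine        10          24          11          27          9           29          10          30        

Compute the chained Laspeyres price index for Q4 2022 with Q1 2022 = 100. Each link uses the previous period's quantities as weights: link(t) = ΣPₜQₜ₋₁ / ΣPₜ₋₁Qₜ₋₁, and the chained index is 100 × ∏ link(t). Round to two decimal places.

101.84

Link Q1 2022→Q2 2022:
ΣP(Q2 2022)Q(Q1 2022) = 6×10 + 13×56 + 11×24 = 60 + 728 + 264 = 1052
ΣP(Q1 2022)Q(Q1 2022) = 5×10 + 12×56 + 10×24 = 50 + 672 + 240 = 962
link = 1052/962 = 1.093555
Link Q2 2022→Q3 2022:
ΣP(Q3 2022)Q(Q2 2022) = 6×12 + 14×48 + 9×27 = 72 + 672 + 243 = 987
ΣP(Q2 2022)Q(Q2 2022) = 6×12 + 13×48 + 11×27 = 72 + 624 + 297 = 993
link = 987/993 = 0.993958
Link Q3 2022→Q4 2022:
ΣP(Q4 2022)Q(Q3 2022) = 7×10 + 12×53 + 10×29 = 70 + 636 + 290 = 996
ΣP(Q3 2022)Q(Q3 2022) = 6×10 + 14×53 + 9×29 = 60 + 742 + 261 = 1063
link = 996/1063 = 0.936971
Chained index = 100 × 1.093555 × 0.993958 × 0.936971 = 101.8438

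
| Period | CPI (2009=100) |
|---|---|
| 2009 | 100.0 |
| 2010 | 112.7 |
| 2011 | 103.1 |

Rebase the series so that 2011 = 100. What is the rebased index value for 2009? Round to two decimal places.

Rebased(2009) = 100.0 / 103.1 × 100 = 96.9932

96.99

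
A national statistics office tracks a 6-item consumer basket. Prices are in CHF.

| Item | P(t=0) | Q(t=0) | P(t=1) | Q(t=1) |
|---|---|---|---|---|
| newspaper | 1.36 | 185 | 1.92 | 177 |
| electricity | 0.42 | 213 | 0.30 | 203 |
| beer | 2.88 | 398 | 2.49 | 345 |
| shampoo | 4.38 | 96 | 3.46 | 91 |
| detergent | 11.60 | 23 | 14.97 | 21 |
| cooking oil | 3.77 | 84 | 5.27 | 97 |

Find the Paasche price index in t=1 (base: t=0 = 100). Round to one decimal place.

Paasche price index uses current-period quantities as weights.
ΣP(t=1)·Q(t=1) = 1.92×177 + 0.30×203 + 2.49×345 + 3.46×91 + 14.97×21 + 5.27×97 = 339.84 + 60.9 + 859.05 + 314.86 + 314.37 + 511.19 = 2400.21
ΣP(t=0)·Q(t=1) = 1.36×177 + 0.42×203 + 2.88×345 + 4.38×91 + 11.60×21 + 3.77×97 = 240.72 + 85.26 + 993.6 + 398.58 + 243.6 + 365.69 = 2327.45
Index = 2400.21 / 2327.45 × 100 = 103.1262

103.1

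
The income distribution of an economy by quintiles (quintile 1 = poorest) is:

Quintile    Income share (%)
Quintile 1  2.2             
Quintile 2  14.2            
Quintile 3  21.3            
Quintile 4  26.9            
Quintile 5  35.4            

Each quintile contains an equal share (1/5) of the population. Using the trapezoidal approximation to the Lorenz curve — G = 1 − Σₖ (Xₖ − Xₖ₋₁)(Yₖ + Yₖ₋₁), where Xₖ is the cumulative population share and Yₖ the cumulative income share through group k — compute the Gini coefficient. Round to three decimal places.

Cumulative income shares Yₖ: 0.0220, 0.1640, 0.3770, 0.6460, 1.0000
Σ (Xₖ−Xₖ₋₁)(Yₖ+Yₖ₋₁) = (1/5)(0.0220+0.0000) + (1/5)(0.1640+0.0220) + (1/5)(0.3770+0.1640) + (1/5)(0.6460+0.3770) + (1/5)(1.0000+0.6460)
  = 0.0044 + 0.0372 + 0.1082 + 0.2046 + 0.3292 = 0.6836
G = 1 − 0.6836 = 0.3164

0.316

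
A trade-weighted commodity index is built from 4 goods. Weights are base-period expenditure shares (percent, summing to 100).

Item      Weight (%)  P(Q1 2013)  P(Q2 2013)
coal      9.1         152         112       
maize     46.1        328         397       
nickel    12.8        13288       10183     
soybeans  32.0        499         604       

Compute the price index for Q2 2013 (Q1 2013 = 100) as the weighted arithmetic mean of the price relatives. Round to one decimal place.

111.0

coal: 9.1 × (112/152) = 9.1 × 0.736842 = 6.7053
maize: 46.1 × (397/328) = 46.1 × 1.210366 = 55.7979
nickel: 12.8 × (10183/13288) = 12.8 × 0.766331 = 9.8090
soybeans: 32.0 × (604/499) = 32.0 × 1.210421 = 38.7335
Index = Σ wᵢ·(p₁ᵢ/p₀ᵢ) = 6.7053 + 55.7979 + 9.8090 + 38.7335 = 111.0456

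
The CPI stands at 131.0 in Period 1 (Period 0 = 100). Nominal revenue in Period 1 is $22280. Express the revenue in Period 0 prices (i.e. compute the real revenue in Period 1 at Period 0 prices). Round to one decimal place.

17007.6

Real = Nominal ÷ (Index/100) = 22280 ÷ (131.0/100)
     = 22280 ÷ 1.310 = 17007.6336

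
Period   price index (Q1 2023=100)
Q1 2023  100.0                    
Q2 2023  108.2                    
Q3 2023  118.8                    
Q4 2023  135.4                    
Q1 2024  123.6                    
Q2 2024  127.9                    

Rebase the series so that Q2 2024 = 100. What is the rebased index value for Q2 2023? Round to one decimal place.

Rebased(Q2 2023) = 108.2 / 127.9 × 100 = 84.5973

84.6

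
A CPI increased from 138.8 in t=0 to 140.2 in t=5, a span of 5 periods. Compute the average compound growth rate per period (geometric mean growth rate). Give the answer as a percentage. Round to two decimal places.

0.20%

Growth factor = (140.2/138.8)^(1/5) = (1.010086)^(1/5) = 1.002009
Growth rate = 1.002009 − 1 = 0.002009 = 0.2009%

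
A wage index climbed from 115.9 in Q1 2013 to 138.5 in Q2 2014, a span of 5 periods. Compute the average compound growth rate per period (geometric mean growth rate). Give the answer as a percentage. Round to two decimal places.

3.63%

Growth factor = (138.5/115.9)^(1/5) = (1.194996)^(1/5) = 1.036271
Growth rate = 1.036271 − 1 = 0.036271 = 3.6271%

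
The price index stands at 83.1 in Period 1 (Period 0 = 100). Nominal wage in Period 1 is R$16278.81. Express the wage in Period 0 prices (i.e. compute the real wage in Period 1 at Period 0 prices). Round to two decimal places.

19589.42

Real = Nominal ÷ (Index/100) = 16278.81 ÷ (83.1/100)
     = 16278.81 ÷ 0.831 = 19589.4224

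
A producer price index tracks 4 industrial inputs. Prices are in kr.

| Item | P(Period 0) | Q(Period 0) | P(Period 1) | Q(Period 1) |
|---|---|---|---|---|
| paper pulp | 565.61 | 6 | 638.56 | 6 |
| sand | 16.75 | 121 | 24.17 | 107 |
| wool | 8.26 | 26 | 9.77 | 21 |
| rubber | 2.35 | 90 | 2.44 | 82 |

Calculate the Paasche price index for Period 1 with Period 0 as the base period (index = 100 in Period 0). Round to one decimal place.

Paasche price index uses current-period quantities as weights.
ΣP(Period 1)·Q(Period 1) = 638.56×6 + 24.17×107 + 9.77×21 + 2.44×82 = 3831.36 + 2586.19 + 205.17 + 200.08 = 6822.8
ΣP(Period 0)·Q(Period 1) = 565.61×6 + 16.75×107 + 8.26×21 + 2.35×82 = 3393.66 + 1792.25 + 173.46 + 192.7 = 5552.07
Index = 6822.8 / 5552.07 × 100 = 122.8875

122.9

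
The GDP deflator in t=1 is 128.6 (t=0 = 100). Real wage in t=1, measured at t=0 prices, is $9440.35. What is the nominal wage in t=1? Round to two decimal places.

12140.29

Nominal = Real × (Index/100) = 9440.35 × (128.6/100)
        = 9440.35 × 1.286 = 12140.2901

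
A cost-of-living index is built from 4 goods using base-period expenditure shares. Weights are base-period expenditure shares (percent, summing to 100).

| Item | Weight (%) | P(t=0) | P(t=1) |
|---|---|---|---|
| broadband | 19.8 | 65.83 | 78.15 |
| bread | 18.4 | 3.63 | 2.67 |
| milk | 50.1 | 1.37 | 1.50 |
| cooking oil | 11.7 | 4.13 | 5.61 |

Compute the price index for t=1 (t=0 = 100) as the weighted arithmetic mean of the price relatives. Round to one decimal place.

broadband: 19.8 × (78.15/65.83) = 19.8 × 1.187149 = 23.5055
bread: 18.4 × (2.67/3.63) = 18.4 × 0.735537 = 13.5339
milk: 50.1 × (1.50/1.37) = 50.1 × 1.094891 = 54.8540
cooking oil: 11.7 × (5.61/4.13) = 11.7 × 1.358354 = 15.8927
Index = Σ wᵢ·(p₁ᵢ/p₀ᵢ) = 23.5055 + 13.5339 + 54.8540 + 15.8927 = 107.7862

107.8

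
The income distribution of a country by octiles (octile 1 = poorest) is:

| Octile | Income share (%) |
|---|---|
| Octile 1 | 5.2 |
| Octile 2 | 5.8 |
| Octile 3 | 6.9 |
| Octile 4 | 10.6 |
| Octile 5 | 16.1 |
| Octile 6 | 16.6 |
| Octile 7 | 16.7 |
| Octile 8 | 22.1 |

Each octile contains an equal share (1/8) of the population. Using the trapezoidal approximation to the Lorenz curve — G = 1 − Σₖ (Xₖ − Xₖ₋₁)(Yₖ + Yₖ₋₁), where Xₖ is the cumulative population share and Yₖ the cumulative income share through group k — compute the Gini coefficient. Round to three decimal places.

0.259

Cumulative income shares Yₖ: 0.0520, 0.1100, 0.1790, 0.2850, 0.4460, 0.6120, 0.7790, 1.0000
Σ (Xₖ−Xₖ₋₁)(Yₖ+Yₖ₋₁) = (1/8)(0.0520+0.0000) + (1/8)(0.1100+0.0520) + (1/8)(0.1790+0.1100) + (1/8)(0.2850+0.1790) + (1/8)(0.4460+0.2850) + (1/8)(0.6120+0.4460) + (1/8)(0.7790+0.6120) + (1/8)(1.0000+0.7790)
  = 0.0065 + 0.0203 + 0.0361 + 0.0580 + 0.0914 + 0.1322 + 0.1739 + 0.2224 = 0.7407
G = 1 − 0.7407 = 0.2593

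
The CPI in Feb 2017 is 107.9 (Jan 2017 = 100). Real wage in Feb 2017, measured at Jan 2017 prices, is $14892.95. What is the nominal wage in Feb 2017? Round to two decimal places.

16069.49

Nominal = Real × (Index/100) = 14892.95 × (107.9/100)
        = 14892.95 × 1.079 = 16069.4931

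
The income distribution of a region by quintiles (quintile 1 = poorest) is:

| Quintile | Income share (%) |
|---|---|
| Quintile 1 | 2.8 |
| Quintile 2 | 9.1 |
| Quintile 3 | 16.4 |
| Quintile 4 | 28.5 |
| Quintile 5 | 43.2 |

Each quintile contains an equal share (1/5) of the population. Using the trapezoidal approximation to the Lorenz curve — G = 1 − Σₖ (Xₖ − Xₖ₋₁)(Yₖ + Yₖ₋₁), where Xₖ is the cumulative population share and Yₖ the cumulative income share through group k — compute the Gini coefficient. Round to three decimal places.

0.401

Cumulative income shares Yₖ: 0.0280, 0.1190, 0.2830, 0.5680, 1.0000
Σ (Xₖ−Xₖ₋₁)(Yₖ+Yₖ₋₁) = (1/5)(0.0280+0.0000) + (1/5)(0.1190+0.0280) + (1/5)(0.2830+0.1190) + (1/5)(0.5680+0.2830) + (1/5)(1.0000+0.5680)
  = 0.0056 + 0.0294 + 0.0804 + 0.1702 + 0.3136 = 0.5992
G = 1 − 0.5992 = 0.4008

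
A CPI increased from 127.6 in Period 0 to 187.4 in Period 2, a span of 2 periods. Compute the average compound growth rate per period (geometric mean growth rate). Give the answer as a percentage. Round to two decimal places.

21.19%

Growth factor = (187.4/127.6)^(1/2) = (1.468652)^(1/2) = 1.211880
Growth rate = 1.211880 − 1 = 0.211880 = 21.1880%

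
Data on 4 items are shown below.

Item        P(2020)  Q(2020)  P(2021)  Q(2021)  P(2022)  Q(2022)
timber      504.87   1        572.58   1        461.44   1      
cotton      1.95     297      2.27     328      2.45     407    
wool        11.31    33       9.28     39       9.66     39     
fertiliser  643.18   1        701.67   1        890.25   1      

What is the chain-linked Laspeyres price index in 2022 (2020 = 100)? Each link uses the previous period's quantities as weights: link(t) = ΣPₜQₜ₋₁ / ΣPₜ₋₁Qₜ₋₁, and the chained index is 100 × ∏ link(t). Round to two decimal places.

114.17

Link 2020→2021:
ΣP(2021)Q(2020) = 572.58×1 + 2.27×297 + 9.28×33 + 701.67×1 = 572.58 + 674.19 + 306.24 + 701.67 = 2254.68
ΣP(2020)Q(2020) = 504.87×1 + 1.95×297 + 11.31×33 + 643.18×1 = 504.87 + 579.15 + 373.23 + 643.18 = 2100.43
link = 2254.68/2100.43 = 1.073437
Link 2021→2022:
ΣP(2022)Q(2021) = 461.44×1 + 2.45×328 + 9.66×39 + 890.25×1 = 461.44 + 803.6 + 376.74 + 890.25 = 2532.03
ΣP(2021)Q(2021) = 572.58×1 + 2.27×328 + 9.28×39 + 701.67×1 = 572.58 + 744.56 + 361.92 + 701.67 = 2380.73
link = 2532.03/2380.73 = 1.063552
Chained index = 100 × 1.073437 × 1.063552 = 114.1656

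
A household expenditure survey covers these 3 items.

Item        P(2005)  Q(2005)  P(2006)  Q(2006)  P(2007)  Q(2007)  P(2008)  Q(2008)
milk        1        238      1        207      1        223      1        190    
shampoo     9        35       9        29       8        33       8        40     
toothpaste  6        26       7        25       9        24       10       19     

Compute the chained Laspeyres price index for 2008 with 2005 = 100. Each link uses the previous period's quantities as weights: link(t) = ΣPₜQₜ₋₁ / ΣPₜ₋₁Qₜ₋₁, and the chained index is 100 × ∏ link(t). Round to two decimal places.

Link 2005→2006:
ΣP(2006)Q(2005) = 1×238 + 9×35 + 7×26 = 238 + 315 + 182 = 735
ΣP(2005)Q(2005) = 1×238 + 9×35 + 6×26 = 238 + 315 + 156 = 709
link = 735/709 = 1.036671
Link 2006→2007:
ΣP(2007)Q(2006) = 1×207 + 8×29 + 9×25 = 207 + 232 + 225 = 664
ΣP(2006)Q(2006) = 1×207 + 9×29 + 7×25 = 207 + 261 + 175 = 643
link = 664/643 = 1.032659
Link 2007→2008:
ΣP(2008)Q(2007) = 1×223 + 8×33 + 10×24 = 223 + 264 + 240 = 727
ΣP(2007)Q(2007) = 1×223 + 8×33 + 9×24 = 223 + 264 + 216 = 703
link = 727/703 = 1.034139
Chained index = 100 × 1.036671 × 1.032659 × 1.034139 = 110.7076

110.71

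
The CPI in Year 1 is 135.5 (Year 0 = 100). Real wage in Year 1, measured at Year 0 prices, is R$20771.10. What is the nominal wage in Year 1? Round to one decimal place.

Nominal = Real × (Index/100) = 20771.10 × (135.5/100)
        = 20771.10 × 1.355 = 28144.8405

28144.8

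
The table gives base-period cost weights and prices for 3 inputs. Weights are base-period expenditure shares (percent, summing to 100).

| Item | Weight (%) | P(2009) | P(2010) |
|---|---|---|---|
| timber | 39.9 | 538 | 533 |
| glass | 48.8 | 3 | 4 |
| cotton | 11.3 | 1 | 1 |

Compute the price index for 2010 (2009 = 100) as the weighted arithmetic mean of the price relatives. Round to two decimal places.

timber: 39.9 × (533/538) = 39.9 × 0.990706 = 39.5292
glass: 48.8 × (4/3) = 48.8 × 1.333333 = 65.0667
cotton: 11.3 × (1/1) = 11.3 × 1.000000 = 11.3000
Index = Σ wᵢ·(p₁ᵢ/p₀ᵢ) = 39.5292 + 65.0667 + 11.3000 = 115.8958

115.90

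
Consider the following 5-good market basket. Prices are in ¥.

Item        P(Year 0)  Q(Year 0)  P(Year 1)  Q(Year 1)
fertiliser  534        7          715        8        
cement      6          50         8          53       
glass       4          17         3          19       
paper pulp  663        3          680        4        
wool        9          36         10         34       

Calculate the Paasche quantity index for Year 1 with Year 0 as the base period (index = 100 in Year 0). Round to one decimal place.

117.9

Paasche quantity index uses current-period prices as weights.
ΣP(Year 1)·Q(Year 1) = 715×8 + 8×53 + 3×19 + 680×4 + 10×34 = 5720 + 424 + 57 + 2720 + 340 = 9261
ΣP(Year 1)·Q(Year 0) = 715×7 + 8×50 + 3×17 + 680×3 + 10×36 = 5005 + 400 + 51 + 2040 + 360 = 7856
Index = 9261 / 7856 × 100 = 117.8844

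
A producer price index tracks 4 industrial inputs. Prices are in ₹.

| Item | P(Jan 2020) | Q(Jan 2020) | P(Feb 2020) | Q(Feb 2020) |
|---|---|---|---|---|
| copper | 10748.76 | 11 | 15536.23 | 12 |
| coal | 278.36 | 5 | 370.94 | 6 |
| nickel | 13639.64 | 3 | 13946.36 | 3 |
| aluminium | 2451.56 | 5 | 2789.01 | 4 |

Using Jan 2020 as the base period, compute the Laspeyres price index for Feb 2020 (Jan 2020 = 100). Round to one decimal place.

132.3

Laspeyres price index uses base-period quantities as weights.
ΣP(Feb 2020)·Q(Jan 2020) = 15536.23×11 + 370.94×5 + 13946.36×3 + 2789.01×5 = 170898.53 + 1854.7 + 41839.08 + 13945.05 = 228537.36
ΣP(Jan 2020)·Q(Jan 2020) = 10748.76×11 + 278.36×5 + 13639.64×3 + 2451.56×5 = 118236.36 + 1391.8 + 40918.92 + 12257.8 = 172804.88
Index = 228537.36 / 172804.88 × 100 = 132.2517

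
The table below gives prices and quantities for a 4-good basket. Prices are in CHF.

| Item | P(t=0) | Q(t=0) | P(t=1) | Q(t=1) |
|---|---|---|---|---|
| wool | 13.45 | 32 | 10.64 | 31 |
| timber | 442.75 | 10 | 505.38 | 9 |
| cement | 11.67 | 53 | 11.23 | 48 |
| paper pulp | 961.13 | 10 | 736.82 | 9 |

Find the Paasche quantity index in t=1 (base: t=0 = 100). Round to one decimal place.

90.2

Paasche quantity index uses current-period prices as weights.
ΣP(t=1)·Q(t=1) = 10.64×31 + 505.38×9 + 11.23×48 + 736.82×9 = 329.84 + 4548.42 + 539.04 + 6631.38 = 12048.68
ΣP(t=1)·Q(t=0) = 10.64×32 + 505.38×10 + 11.23×53 + 736.82×10 = 340.48 + 5053.8 + 595.19 + 7368.2 = 13357.67
Index = 12048.68 / 13357.67 × 100 = 90.2005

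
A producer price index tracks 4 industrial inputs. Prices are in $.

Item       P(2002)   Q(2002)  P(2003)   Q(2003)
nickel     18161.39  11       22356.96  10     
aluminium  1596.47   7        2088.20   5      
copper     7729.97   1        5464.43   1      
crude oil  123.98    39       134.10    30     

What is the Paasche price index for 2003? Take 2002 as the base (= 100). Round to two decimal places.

121.12

Paasche price index uses current-period quantities as weights.
ΣP(2003)·Q(2003) = 22356.96×10 + 2088.20×5 + 5464.43×1 + 134.10×30 = 223569.6 + 10441 + 5464.43 + 4023 = 243498.03
ΣP(2002)·Q(2003) = 18161.39×10 + 1596.47×5 + 7729.97×1 + 123.98×30 = 181613.9 + 7982.35 + 7729.97 + 3719.4 = 201045.62
Index = 243498.03 / 201045.62 × 100 = 121.1158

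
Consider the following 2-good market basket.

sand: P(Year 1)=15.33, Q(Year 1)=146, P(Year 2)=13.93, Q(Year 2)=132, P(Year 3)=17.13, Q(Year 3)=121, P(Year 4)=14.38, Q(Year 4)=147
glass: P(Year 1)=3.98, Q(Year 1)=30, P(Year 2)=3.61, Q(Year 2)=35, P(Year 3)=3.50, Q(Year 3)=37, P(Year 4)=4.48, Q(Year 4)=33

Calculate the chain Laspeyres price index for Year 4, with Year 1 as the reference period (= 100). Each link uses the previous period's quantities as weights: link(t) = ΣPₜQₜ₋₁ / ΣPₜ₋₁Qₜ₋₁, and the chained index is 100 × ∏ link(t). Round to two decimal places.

Link Year 1→Year 2:
ΣP(Year 2)Q(Year 1) = 13.93×146 + 3.61×30 = 2033.78 + 108.3 = 2142.08
ΣP(Year 1)Q(Year 1) = 15.33×146 + 3.98×30 = 2238.18 + 119.4 = 2357.58
link = 2142.08/2357.58 = 0.908593
Link Year 2→Year 3:
ΣP(Year 3)Q(Year 2) = 17.13×132 + 3.50×35 = 2261.16 + 122.5 = 2383.66
ΣP(Year 2)Q(Year 2) = 13.93×132 + 3.61×35 = 1838.76 + 126.35 = 1965.11
link = 2383.66/1965.11 = 1.212991
Link Year 3→Year 4:
ΣP(Year 4)Q(Year 3) = 14.38×121 + 4.48×37 = 1739.98 + 165.76 = 1905.74
ΣP(Year 3)Q(Year 3) = 17.13×121 + 3.50×37 = 2072.73 + 129.5 = 2202.23
link = 1905.74/2202.23 = 0.865368
Chained index = 100 × 0.908593 × 1.212991 × 0.865368 = 95.3735

95.37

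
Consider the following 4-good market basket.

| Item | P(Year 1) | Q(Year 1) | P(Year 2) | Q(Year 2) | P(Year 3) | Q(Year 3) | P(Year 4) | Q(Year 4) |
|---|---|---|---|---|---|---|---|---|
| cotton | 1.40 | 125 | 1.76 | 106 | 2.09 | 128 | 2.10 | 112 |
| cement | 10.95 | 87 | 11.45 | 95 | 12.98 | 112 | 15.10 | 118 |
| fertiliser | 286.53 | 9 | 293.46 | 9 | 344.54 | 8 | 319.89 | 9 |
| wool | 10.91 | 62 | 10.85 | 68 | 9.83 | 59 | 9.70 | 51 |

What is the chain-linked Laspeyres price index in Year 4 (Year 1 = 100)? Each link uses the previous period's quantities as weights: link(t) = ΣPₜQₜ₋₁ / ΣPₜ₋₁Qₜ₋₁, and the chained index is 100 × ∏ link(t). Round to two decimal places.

Link Year 1→Year 2:
ΣP(Year 2)Q(Year 1) = 1.76×125 + 11.45×87 + 293.46×9 + 10.85×62 = 220 + 996.15 + 2641.14 + 672.7 = 4529.99
ΣP(Year 1)Q(Year 1) = 1.40×125 + 10.95×87 + 286.53×9 + 10.91×62 = 175 + 952.65 + 2578.77 + 676.42 = 4382.84
link = 4529.99/4382.84 = 1.033574
Link Year 2→Year 3:
ΣP(Year 3)Q(Year 2) = 2.09×106 + 12.98×95 + 344.54×9 + 9.83×68 = 221.54 + 1233.1 + 3100.86 + 668.44 = 5223.94
ΣP(Year 2)Q(Year 2) = 1.76×106 + 11.45×95 + 293.46×9 + 10.85×68 = 186.56 + 1087.75 + 2641.14 + 737.8 = 4653.25
link = 5223.94/4653.25 = 1.122643
Link Year 3→Year 4:
ΣP(Year 4)Q(Year 3) = 2.10×128 + 15.10×112 + 319.89×8 + 9.70×59 = 268.8 + 1691.2 + 2559.12 + 572.3 = 5091.42
ΣP(Year 3)Q(Year 3) = 2.09×128 + 12.98×112 + 344.54×8 + 9.83×59 = 267.52 + 1453.76 + 2756.32 + 579.97 = 5057.57
link = 5091.42/5057.57 = 1.006693
Chained index = 100 × 1.033574 × 1.122643 × 1.006693 = 116.8101

116.81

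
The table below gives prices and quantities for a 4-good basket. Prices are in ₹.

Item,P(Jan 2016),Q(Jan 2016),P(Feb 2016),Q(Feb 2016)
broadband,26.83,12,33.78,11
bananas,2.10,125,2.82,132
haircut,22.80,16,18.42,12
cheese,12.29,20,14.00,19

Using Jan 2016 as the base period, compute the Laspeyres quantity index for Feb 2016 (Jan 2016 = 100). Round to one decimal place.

90.3

Laspeyres quantity index uses base-period prices as weights.
ΣP(Jan 2016)·Q(Feb 2016) = 26.83×11 + 2.10×132 + 22.80×12 + 12.29×19 = 295.13 + 277.2 + 273.6 + 233.51 = 1079.44
ΣP(Jan 2016)·Q(Jan 2016) = 26.83×12 + 2.10×125 + 22.80×16 + 12.29×20 = 321.96 + 262.5 + 364.8 + 245.8 = 1195.06
Index = 1079.44 / 1195.06 × 100 = 90.3252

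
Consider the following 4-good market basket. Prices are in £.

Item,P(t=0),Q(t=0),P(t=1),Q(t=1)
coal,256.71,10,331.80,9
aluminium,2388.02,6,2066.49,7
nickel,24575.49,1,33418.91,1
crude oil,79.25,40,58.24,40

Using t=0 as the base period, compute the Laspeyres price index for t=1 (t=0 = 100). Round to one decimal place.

115.3

Laspeyres price index uses base-period quantities as weights.
ΣP(t=1)·Q(t=0) = 331.80×10 + 2066.49×6 + 33418.91×1 + 58.24×40 = 3318 + 12398.94 + 33418.91 + 2329.6 = 51465.45
ΣP(t=0)·Q(t=0) = 256.71×10 + 2388.02×6 + 24575.49×1 + 79.25×40 = 2567.1 + 14328.12 + 24575.49 + 3170 = 44640.71
Index = 51465.45 / 44640.71 × 100 = 115.2882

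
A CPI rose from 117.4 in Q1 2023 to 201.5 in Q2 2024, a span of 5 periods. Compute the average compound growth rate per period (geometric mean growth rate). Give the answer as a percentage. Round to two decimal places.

11.41%

Growth factor = (201.5/117.4)^(1/5) = (1.716354)^(1/5) = 1.114093
Growth rate = 1.114093 − 1 = 0.114093 = 11.4093%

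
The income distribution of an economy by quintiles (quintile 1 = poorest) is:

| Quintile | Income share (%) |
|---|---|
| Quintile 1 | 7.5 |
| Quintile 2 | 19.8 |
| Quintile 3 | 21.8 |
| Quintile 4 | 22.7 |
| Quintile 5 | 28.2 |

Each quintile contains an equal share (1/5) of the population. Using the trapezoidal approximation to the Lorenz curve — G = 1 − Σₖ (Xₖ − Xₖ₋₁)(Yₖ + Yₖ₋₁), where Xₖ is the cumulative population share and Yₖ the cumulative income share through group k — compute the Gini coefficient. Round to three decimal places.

0.177

Cumulative income shares Yₖ: 0.0750, 0.2730, 0.4910, 0.7180, 1.0000
Σ (Xₖ−Xₖ₋₁)(Yₖ+Yₖ₋₁) = (1/5)(0.0750+0.0000) + (1/5)(0.2730+0.0750) + (1/5)(0.4910+0.2730) + (1/5)(0.7180+0.4910) + (1/5)(1.0000+0.7180)
  = 0.0150 + 0.0696 + 0.1528 + 0.2418 + 0.3436 = 0.8228
G = 1 − 0.8228 = 0.1772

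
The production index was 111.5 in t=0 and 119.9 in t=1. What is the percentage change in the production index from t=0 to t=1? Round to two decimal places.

7.53%

Change = (119.9 − 111.5) / 111.5 × 100
       = 8.4 / 111.5 × 100 = 7.5336%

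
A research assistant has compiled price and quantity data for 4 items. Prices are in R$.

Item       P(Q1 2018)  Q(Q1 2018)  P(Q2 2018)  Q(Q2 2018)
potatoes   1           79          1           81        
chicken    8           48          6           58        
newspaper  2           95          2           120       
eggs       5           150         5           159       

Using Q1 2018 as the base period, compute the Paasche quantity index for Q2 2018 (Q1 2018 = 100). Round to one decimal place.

Paasche quantity index uses current-period prices as weights.
ΣP(Q2 2018)·Q(Q2 2018) = 1×81 + 6×58 + 2×120 + 5×159 = 81 + 348 + 240 + 795 = 1464
ΣP(Q2 2018)·Q(Q1 2018) = 1×79 + 6×48 + 2×95 + 5×150 = 79 + 288 + 190 + 750 = 1307
Index = 1464 / 1307 × 100 = 112.0122

112.0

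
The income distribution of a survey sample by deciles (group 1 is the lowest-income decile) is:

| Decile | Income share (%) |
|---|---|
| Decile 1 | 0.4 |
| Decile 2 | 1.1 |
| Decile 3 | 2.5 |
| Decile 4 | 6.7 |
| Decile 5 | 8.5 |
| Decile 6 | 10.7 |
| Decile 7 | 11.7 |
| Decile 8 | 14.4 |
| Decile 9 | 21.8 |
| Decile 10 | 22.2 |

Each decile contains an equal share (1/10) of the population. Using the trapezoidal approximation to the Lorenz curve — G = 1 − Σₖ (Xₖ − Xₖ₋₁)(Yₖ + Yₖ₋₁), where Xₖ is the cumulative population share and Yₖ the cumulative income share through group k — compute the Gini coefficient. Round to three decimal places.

Cumulative income shares Yₖ: 0.0040, 0.0150, 0.0400, 0.1070, 0.1920, 0.2990, 0.4160, 0.5600, 0.7780, 1.0000
Σ (Xₖ−Xₖ₋₁)(Yₖ+Yₖ₋₁) = (1/10)(0.0040+0.0000) + (1/10)(0.0150+0.0040) + (1/10)(0.0400+0.0150) + (1/10)(0.1070+0.0400) + (1/10)(0.1920+0.1070) + (1/10)(0.2990+0.1920) + (1/10)(0.4160+0.2990) + (1/10)(0.5600+0.4160) + (1/10)(0.7780+0.5600) + (1/10)(1.0000+0.7780)
  = 0.0004 + 0.0019 + 0.0055 + 0.0147 + 0.0299 + 0.0491 + 0.0715 + 0.0976 + 0.1338 + 0.1778 = 0.5822
G = 1 − 0.5822 = 0.4178

0.418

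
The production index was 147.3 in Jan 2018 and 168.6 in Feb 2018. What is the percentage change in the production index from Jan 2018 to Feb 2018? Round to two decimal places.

Change = (168.6 − 147.3) / 147.3 × 100
       = 21.3 / 147.3 × 100 = 14.4603%

14.46%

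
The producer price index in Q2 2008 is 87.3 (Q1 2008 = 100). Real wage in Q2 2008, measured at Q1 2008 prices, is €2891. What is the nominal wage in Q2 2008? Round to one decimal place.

2523.8

Nominal = Real × (Index/100) = 2891 × (87.3/100)
        = 2891 × 0.873 = 2523.8430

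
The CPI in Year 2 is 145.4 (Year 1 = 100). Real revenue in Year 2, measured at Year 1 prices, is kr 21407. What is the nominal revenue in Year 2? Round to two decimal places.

31125.78

Nominal = Real × (Index/100) = 21407 × (145.4/100)
        = 21407 × 1.454 = 31125.7780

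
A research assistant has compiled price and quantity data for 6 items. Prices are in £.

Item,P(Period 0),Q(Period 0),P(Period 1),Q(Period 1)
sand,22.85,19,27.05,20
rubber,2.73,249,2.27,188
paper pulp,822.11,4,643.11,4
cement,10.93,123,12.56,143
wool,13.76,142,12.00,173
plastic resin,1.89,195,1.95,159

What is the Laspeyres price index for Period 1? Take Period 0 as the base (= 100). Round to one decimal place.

Laspeyres price index uses base-period quantities as weights.
ΣP(Period 1)·Q(Period 0) = 27.05×19 + 2.27×249 + 643.11×4 + 12.56×123 + 12.00×142 + 1.95×195 = 513.95 + 565.23 + 2572.44 + 1544.88 + 1704 + 380.25 = 7280.75
ΣP(Period 0)·Q(Period 0) = 22.85×19 + 2.73×249 + 822.11×4 + 10.93×123 + 13.76×142 + 1.89×195 = 434.15 + 679.77 + 3288.44 + 1344.39 + 1953.92 + 368.55 = 8069.22
Index = 7280.75 / 8069.22 × 100 = 90.2287

90.2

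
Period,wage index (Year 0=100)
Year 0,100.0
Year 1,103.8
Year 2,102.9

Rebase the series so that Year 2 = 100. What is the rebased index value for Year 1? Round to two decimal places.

Rebased(Year 1) = 103.8 / 102.9 × 100 = 100.8746

100.87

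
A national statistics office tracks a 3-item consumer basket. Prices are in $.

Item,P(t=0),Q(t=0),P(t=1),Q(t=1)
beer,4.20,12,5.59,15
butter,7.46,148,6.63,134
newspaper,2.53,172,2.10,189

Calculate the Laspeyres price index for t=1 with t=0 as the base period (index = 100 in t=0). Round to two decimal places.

Laspeyres price index uses base-period quantities as weights.
ΣP(t=1)·Q(t=0) = 5.59×12 + 6.63×148 + 2.10×172 = 67.08 + 981.24 + 361.2 = 1409.52
ΣP(t=0)·Q(t=0) = 4.20×12 + 7.46×148 + 2.53×172 = 50.4 + 1104.08 + 435.16 = 1589.64
Index = 1409.52 / 1589.64 × 100 = 88.6691

88.67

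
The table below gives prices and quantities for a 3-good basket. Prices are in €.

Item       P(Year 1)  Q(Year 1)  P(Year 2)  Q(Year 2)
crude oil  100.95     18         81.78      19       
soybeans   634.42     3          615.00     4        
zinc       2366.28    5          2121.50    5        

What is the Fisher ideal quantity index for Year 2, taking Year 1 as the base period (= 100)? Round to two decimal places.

104.87

Laspeyres component (base-period weights):
ΣP(Year 1)Q(Year 2) = 100.95×19 + 634.42×4 + 2366.28×5 = 1918.05 + 2537.68 + 11831.4 = 16287.13
ΣP(Year 1)Q(Year 1) = 100.95×18 + 634.42×3 + 2366.28×5 = 1817.1 + 1903.26 + 11831.4 = 15551.76
L = 16287.13 / 15551.76 × 100 = 104.7285
Paasche component (current-period weights):
ΣP(Year 2)Q(Year 2) = 81.78×19 + 615.00×4 + 2121.50×5 = 1553.82 + 2460 + 10607.5 = 14621.32
ΣP(Year 2)Q(Year 1) = 81.78×18 + 615.00×3 + 2121.50×5 = 1472.04 + 1845 + 10607.5 = 13924.54
P = 14621.32 / 13924.54 × 100 = 105.0040
Fisher = √(L × P) = √(104.7285 × 105.0040) = 104.8662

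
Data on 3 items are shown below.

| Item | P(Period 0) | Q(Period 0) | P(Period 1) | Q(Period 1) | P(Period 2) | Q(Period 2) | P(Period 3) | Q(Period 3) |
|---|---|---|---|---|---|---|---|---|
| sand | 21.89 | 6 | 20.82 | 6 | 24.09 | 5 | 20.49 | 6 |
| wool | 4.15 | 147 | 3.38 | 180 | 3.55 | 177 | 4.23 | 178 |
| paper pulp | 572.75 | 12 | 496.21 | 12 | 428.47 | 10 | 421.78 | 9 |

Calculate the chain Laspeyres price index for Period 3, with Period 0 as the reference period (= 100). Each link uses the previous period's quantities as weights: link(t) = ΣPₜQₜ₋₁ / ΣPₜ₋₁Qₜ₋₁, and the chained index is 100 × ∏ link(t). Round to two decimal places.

77.06

Link Period 0→Period 1:
ΣP(Period 1)Q(Period 0) = 20.82×6 + 3.38×147 + 496.21×12 = 124.92 + 496.86 + 5954.52 = 6576.3
ΣP(Period 0)Q(Period 0) = 21.89×6 + 4.15×147 + 572.75×12 = 131.34 + 610.05 + 6873 = 7614.39
link = 6576.3/7614.39 = 0.863667
Link Period 1→Period 2:
ΣP(Period 2)Q(Period 1) = 24.09×6 + 3.55×180 + 428.47×12 = 144.54 + 639 + 5141.64 = 5925.18
ΣP(Period 1)Q(Period 1) = 20.82×6 + 3.38×180 + 496.21×12 = 124.92 + 608.4 + 5954.52 = 6687.84
link = 5925.18/6687.84 = 0.885963
Link Period 2→Period 3:
ΣP(Period 3)Q(Period 2) = 20.49×5 + 4.23×177 + 421.78×10 = 102.45 + 748.71 + 4217.8 = 5068.96
ΣP(Period 2)Q(Period 2) = 24.09×5 + 3.55×177 + 428.47×10 = 120.45 + 628.35 + 4284.7 = 5033.5
link = 5068.96/5033.5 = 1.007045
Chained index = 100 × 0.863667 × 0.885963 × 1.007045 = 77.0568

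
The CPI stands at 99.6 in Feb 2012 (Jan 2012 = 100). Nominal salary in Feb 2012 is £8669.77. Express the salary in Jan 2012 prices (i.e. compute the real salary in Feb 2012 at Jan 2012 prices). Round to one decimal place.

8704.6

Real = Nominal ÷ (Index/100) = 8669.77 ÷ (99.6/100)
     = 8669.77 ÷ 0.996 = 8704.5884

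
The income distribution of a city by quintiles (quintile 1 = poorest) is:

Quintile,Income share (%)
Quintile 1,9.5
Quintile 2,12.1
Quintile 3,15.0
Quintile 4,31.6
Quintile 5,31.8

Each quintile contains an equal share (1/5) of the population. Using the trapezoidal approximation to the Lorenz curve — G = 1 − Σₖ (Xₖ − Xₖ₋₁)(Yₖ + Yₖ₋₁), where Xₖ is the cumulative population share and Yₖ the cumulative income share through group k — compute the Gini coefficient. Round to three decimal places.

0.256

Cumulative income shares Yₖ: 0.0950, 0.2160, 0.3660, 0.6820, 1.0000
Σ (Xₖ−Xₖ₋₁)(Yₖ+Yₖ₋₁) = (1/5)(0.0950+0.0000) + (1/5)(0.2160+0.0950) + (1/5)(0.3660+0.2160) + (1/5)(0.6820+0.3660) + (1/5)(1.0000+0.6820)
  = 0.0190 + 0.0622 + 0.1164 + 0.2096 + 0.3364 = 0.7436
G = 1 − 0.7436 = 0.2564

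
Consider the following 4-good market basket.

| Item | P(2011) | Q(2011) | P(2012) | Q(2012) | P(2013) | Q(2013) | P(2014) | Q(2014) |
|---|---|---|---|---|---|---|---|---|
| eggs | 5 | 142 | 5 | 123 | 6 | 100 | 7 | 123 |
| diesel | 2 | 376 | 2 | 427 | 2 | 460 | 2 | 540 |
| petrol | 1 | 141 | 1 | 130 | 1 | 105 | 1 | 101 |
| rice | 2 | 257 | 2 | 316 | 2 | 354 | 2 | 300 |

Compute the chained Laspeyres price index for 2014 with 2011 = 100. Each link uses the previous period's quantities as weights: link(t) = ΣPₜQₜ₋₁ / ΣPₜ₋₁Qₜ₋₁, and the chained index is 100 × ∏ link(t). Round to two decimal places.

Link 2011→2012:
ΣP(2012)Q(2011) = 5×142 + 2×376 + 1×141 + 2×257 = 710 + 752 + 141 + 514 = 2117
ΣP(2011)Q(2011) = 5×142 + 2×376 + 1×141 + 2×257 = 710 + 752 + 141 + 514 = 2117
link = 2117/2117 = 1.000000
Link 2012→2013:
ΣP(2013)Q(2012) = 6×123 + 2×427 + 1×130 + 2×316 = 738 + 854 + 130 + 632 = 2354
ΣP(2012)Q(2012) = 5×123 + 2×427 + 1×130 + 2×316 = 615 + 854 + 130 + 632 = 2231
link = 2354/2231 = 1.055132
Link 2013→2014:
ΣP(2014)Q(2013) = 7×100 + 2×460 + 1×105 + 2×354 = 700 + 920 + 105 + 708 = 2433
ΣP(2013)Q(2013) = 6×100 + 2×460 + 1×105 + 2×354 = 600 + 920 + 105 + 708 = 2333
link = 2433/2333 = 1.042863
Chained index = 100 × 1.000000 × 1.055132 × 1.042863 = 110.0359

110.04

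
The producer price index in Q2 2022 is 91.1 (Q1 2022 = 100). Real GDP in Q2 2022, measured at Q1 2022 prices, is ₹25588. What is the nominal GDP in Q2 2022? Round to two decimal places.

23310.67

Nominal = Real × (Index/100) = 25588 × (91.1/100)
        = 25588 × 0.911 = 23310.6680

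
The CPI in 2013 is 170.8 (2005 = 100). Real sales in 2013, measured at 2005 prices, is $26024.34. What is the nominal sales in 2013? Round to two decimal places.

Nominal = Real × (Index/100) = 26024.34 × (170.8/100)
        = 26024.34 × 1.708 = 44449.5727

44449.57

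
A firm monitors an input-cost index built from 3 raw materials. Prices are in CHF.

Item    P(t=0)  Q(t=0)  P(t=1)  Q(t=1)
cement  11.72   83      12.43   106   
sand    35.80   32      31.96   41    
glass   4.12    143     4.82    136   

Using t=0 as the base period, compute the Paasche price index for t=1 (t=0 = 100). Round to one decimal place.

100.4

Paasche price index uses current-period quantities as weights.
ΣP(t=1)·Q(t=1) = 12.43×106 + 31.96×41 + 4.82×136 = 1317.58 + 1310.36 + 655.52 = 3283.46
ΣP(t=0)·Q(t=1) = 11.72×106 + 35.80×41 + 4.12×136 = 1242.32 + 1467.8 + 560.32 = 3270.44
Index = 3283.46 / 3270.44 × 100 = 100.3981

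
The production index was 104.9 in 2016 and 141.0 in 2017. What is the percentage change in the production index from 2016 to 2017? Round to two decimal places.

Change = (141.0 − 104.9) / 104.9 × 100
       = 36.1 / 104.9 × 100 = 34.4137%

34.41%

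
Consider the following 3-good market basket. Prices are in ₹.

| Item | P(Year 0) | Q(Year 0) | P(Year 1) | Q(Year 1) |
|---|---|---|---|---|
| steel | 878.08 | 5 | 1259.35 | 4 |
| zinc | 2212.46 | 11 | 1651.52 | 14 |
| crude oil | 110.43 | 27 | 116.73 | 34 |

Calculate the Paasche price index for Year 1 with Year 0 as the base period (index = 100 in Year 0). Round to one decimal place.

Paasche price index uses current-period quantities as weights.
ΣP(Year 1)·Q(Year 1) = 1259.35×4 + 1651.52×14 + 116.73×34 = 5037.4 + 23121.28 + 3968.82 = 32127.5
ΣP(Year 0)·Q(Year 1) = 878.08×4 + 2212.46×14 + 110.43×34 = 3512.32 + 30974.44 + 3754.62 = 38241.38
Index = 32127.5 / 38241.38 × 100 = 84.0124

84.0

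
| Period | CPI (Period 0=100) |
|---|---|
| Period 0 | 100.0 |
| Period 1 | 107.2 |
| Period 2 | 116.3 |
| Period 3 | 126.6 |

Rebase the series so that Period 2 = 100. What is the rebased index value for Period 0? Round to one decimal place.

Rebased(Period 0) = 100.0 / 116.3 × 100 = 85.9845

86.0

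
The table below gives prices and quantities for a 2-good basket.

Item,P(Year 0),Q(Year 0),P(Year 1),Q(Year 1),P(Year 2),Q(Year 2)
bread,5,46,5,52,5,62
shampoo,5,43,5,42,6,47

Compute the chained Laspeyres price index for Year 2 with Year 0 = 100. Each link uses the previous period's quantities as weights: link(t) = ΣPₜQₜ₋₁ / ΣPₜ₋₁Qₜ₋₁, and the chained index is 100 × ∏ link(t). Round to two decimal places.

108.94

Link Year 0→Year 1:
ΣP(Year 1)Q(Year 0) = 5×46 + 5×43 = 230 + 215 = 445
ΣP(Year 0)Q(Year 0) = 5×46 + 5×43 = 230 + 215 = 445
link = 445/445 = 1.000000
Link Year 1→Year 2:
ΣP(Year 2)Q(Year 1) = 5×52 + 6×42 = 260 + 252 = 512
ΣP(Year 1)Q(Year 1) = 5×52 + 5×42 = 260 + 210 = 470
link = 512/470 = 1.089362
Chained index = 100 × 1.000000 × 1.089362 = 108.9362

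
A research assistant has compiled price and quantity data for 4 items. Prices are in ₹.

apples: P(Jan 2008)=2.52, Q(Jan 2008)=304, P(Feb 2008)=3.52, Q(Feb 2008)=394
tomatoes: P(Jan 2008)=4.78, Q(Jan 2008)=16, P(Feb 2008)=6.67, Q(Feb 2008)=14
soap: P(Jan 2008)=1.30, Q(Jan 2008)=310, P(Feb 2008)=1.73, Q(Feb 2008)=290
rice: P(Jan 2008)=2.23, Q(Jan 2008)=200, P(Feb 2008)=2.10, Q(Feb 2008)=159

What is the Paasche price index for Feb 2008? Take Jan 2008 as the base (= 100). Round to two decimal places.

129.28

Paasche price index uses current-period quantities as weights.
ΣP(Feb 2008)·Q(Feb 2008) = 3.52×394 + 6.67×14 + 1.73×290 + 2.10×159 = 1386.88 + 93.38 + 501.7 + 333.9 = 2315.86
ΣP(Jan 2008)·Q(Feb 2008) = 2.52×394 + 4.78×14 + 1.30×290 + 2.23×159 = 992.88 + 66.92 + 377 + 354.57 = 1791.37
Index = 2315.86 / 1791.37 × 100 = 129.2787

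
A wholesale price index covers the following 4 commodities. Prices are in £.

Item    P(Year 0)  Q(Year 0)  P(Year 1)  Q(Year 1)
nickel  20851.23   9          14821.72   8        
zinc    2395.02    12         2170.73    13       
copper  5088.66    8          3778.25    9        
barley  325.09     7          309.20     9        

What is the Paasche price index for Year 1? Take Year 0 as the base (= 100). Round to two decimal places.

Paasche price index uses current-period quantities as weights.
ΣP(Year 1)·Q(Year 1) = 14821.72×8 + 2170.73×13 + 3778.25×9 + 309.20×9 = 118573.76 + 28219.49 + 34004.25 + 2782.8 = 183580.3
ΣP(Year 0)·Q(Year 1) = 20851.23×8 + 2395.02×13 + 5088.66×9 + 325.09×9 = 166809.84 + 31135.26 + 45797.94 + 2925.81 = 246668.85
Index = 183580.3 / 246668.85 × 100 = 74.4238

74.42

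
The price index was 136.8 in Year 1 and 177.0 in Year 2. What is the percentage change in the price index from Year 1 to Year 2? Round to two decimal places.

29.39%

Change = (177.0 − 136.8) / 136.8 × 100
       = 40.2 / 136.8 × 100 = 29.3860%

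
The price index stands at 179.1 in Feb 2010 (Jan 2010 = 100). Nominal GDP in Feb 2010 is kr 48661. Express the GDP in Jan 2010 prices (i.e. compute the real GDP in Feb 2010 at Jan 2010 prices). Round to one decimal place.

27169.7

Real = Nominal ÷ (Index/100) = 48661 ÷ (179.1/100)
     = 48661 ÷ 1.791 = 27169.7376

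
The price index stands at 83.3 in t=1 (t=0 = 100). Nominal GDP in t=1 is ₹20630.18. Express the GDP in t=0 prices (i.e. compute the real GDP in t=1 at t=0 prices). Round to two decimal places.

24766.12

Real = Nominal ÷ (Index/100) = 20630.18 ÷ (83.3/100)
     = 20630.18 ÷ 0.833 = 24766.1224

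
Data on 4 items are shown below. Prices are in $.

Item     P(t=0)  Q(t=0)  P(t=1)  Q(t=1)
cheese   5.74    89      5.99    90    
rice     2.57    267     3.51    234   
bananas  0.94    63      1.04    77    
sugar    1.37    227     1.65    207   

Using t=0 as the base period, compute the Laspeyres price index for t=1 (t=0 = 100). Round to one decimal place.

Laspeyres price index uses base-period quantities as weights.
ΣP(t=1)·Q(t=0) = 5.99×89 + 3.51×267 + 1.04×63 + 1.65×227 = 533.11 + 937.17 + 65.52 + 374.55 = 1910.35
ΣP(t=0)·Q(t=0) = 5.74×89 + 2.57×267 + 0.94×63 + 1.37×227 = 510.86 + 686.19 + 59.22 + 310.99 = 1567.26
Index = 1910.35 / 1567.26 × 100 = 121.8911

121.9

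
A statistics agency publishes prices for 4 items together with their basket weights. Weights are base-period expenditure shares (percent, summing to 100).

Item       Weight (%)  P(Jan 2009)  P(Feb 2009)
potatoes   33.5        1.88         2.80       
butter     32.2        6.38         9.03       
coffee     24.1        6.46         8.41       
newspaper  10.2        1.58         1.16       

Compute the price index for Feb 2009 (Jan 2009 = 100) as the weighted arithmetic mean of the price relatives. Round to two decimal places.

134.33

potatoes: 33.5 × (2.80/1.88) = 33.5 × 1.489362 = 49.8936
butter: 32.2 × (9.03/6.38) = 32.2 × 1.415361 = 45.5746
coffee: 24.1 × (8.41/6.46) = 24.1 × 1.301858 = 31.3748
newspaper: 10.2 × (1.16/1.58) = 10.2 × 0.734177 = 7.4886
Index = Σ wᵢ·(p₁ᵢ/p₀ᵢ) = 49.8936 + 45.5746 + 31.3748 + 7.4886 = 134.3316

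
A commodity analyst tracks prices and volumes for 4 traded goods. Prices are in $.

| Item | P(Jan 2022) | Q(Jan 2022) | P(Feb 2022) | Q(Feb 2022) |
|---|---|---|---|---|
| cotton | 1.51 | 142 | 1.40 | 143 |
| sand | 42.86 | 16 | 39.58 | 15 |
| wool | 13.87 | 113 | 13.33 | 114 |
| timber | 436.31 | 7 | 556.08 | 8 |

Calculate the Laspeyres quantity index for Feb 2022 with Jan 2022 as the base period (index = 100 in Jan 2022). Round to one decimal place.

Laspeyres quantity index uses base-period prices as weights.
ΣP(Jan 2022)·Q(Feb 2022) = 1.51×143 + 42.86×15 + 13.87×114 + 436.31×8 = 215.93 + 642.9 + 1581.18 + 3490.48 = 5930.49
ΣP(Jan 2022)·Q(Jan 2022) = 1.51×142 + 42.86×16 + 13.87×113 + 436.31×7 = 214.42 + 685.76 + 1567.31 + 3054.17 = 5521.66
Index = 5930.49 / 5521.66 × 100 = 107.4041

107.4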